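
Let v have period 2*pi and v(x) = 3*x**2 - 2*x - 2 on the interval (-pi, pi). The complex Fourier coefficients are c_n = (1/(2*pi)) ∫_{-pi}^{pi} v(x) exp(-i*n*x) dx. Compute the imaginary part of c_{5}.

2/5

Since v is real-valued, Im(c_{5}) = -(1/(2*pi)) ∫_{-pi}^{pi} v(x) sin(5*x) dx = -b_{5}/2.
Integrating by parts twice (tabular method), an antiderivative of (3*x**2 - 2*x - 2) sin(5*x) is -3*x**2*cos(5*x)/5 + 6*x*sin(5*x)/25 + 2*x*cos(5*x)/5 - 2*sin(5*x)/25 + 56*cos(5*x)/125; evaluating from -pi to pi: ∫_{-pi}^{pi} (3*x**2 - 2*x - 2) sin(5*x) dx = (-2*pi/5 - 56/125 + 3*pi**2/5) - (-56/125 + 2*pi/5 + 3*pi**2/5) = -4*pi/5.
Hence Im(c_{5}) = (-1/(2*pi))·(-4*pi/5) = 2/5.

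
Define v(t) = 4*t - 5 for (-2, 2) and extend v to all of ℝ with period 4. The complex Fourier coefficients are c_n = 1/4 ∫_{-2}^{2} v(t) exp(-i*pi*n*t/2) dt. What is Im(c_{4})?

Since v is real-valued, Im(c_{4}) = -1/4 ∫_{-2}^{2} v(t) sin(2*pi*t) dt = -b_{4}/2.
Integrating by parts (boundary term plus one more integral), an antiderivative of (4*t - 5) sin(2*pi*t) is -2*t*cos(2*pi*t)/pi + sin(2*pi*t)/pi**2 + 5*cos(2*pi*t)/(2*pi); evaluating from -2 to 2: ∫_{-2}^{2} (4*t - 5) sin(2*pi*t) dt = (-3/(2*pi)) - (13/(2*pi)) = -8/pi.
Hence Im(c_{4}) = (-1/4)·(-8/pi) = 2/pi.

2/pi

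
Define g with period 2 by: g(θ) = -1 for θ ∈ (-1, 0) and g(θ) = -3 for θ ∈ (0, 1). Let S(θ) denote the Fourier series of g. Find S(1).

-2

θ = 1 differs from θ = -1 by 1 full period(s), and the series is 2-periodic.
At θ = -1 the one-sided limits are g(-1^-) = -3 and g(-1^+) = -1.
By Dirichlet's theorem the series converges to their average, [(-3) + (-1)]/2 = -2.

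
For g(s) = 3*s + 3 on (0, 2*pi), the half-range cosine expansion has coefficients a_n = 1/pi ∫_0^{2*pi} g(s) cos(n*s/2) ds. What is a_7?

a_7 = 1/pi ∫_0^{2*pi} (3*s + 3) cos(7*s/2) ds.
Integrating by parts (boundary term plus one more integral), an antiderivative of (3*s + 3) cos(7*s/2) is 6*s*sin(7*s/2)/7 + 6*sin(7*s/2)/7 + 12*cos(7*s/2)/49; evaluating from 0 to 2*pi: ∫_{0}^{2*pi} (3*s + 3) cos(7*s/2) ds = (-12/49) - (12/49) = -24/49.
Hence a_7 = (1/pi)·(-24/49) = -24/(49*pi).

-24/(49*pi)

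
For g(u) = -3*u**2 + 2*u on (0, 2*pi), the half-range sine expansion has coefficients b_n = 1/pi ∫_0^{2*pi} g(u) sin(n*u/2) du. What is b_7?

8*(-147*pi**2 + 12 + 49*pi)/(343*pi)

b_7 = 1/pi ∫_0^{2*pi} (-3*u**2 + 2*u) sin(7*u/2) du.
Integrating by parts twice (tabular method), an antiderivative of (-3*u**2 + 2*u) sin(7*u/2) is 6*u**2*cos(7*u/2)/7 - 24*u*sin(7*u/2)/49 - 4*u*cos(7*u/2)/7 + 8*sin(7*u/2)/49 - 48*cos(7*u/2)/343; evaluating from 0 to 2*pi: ∫_{0}^{2*pi} (-3*u**2 + 2*u) sin(7*u/2) du = (-24*pi**2/7 + 48/343 + 8*pi/7) - (-48/343) = -24*pi**2/7 + 96/343 + 8*pi/7.
Hence b_7 = (1/pi)·(-24*pi**2/7 + 96/343 + 8*pi/7) = 8*(-147*pi**2 + 12 + 49*pi)/(343*pi).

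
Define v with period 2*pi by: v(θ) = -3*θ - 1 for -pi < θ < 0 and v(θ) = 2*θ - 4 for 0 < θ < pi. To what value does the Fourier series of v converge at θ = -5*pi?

-5/2 + 5*pi/2

θ = -5*pi differs from θ = -pi by -2 full period(s), and the series is 2*pi-periodic.
At θ = -pi the one-sided limits are v(-pi^-) = -4 + 2*pi and v(-pi^+) = -1 + 3*pi.
By Dirichlet's theorem the series converges to their average, [(-4 + 2*pi) + (-1 + 3*pi)]/2 = -5/2 + 5*pi/2.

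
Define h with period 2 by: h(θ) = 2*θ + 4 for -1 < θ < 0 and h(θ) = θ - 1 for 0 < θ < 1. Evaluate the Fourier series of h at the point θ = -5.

1

θ = -5 differs from θ = -1 by -2 full period(s), and the series is 2-periodic.
At θ = -1 the one-sided limits are h(-1^-) = 0 and h(-1^+) = 2.
By Dirichlet's theorem the series converges to their average, [(0) + (2)]/2 = 1.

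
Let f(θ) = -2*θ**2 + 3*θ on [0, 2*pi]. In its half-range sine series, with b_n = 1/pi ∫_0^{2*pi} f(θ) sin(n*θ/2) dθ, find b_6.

-2 + 8*pi/3

b_6 = 1/pi ∫_0^{2*pi} (-2*θ**2 + 3*θ) sin(3*θ) dθ.
Integrating by parts twice (tabular method), an antiderivative of (-2*θ**2 + 3*θ) sin(3*θ) is 2*θ**2*cos(3*θ)/3 - 4*θ*sin(3*θ)/9 - θ*cos(3*θ) + sin(3*θ)/3 - 4*cos(3*θ)/27; evaluating from 0 to 2*pi: ∫_{0}^{2*pi} (-2*θ**2 + 3*θ) sin(3*θ) dθ = (-2*pi - 4/27 + 8*pi**2/3) - (-4/27) = 2*pi*(-3 + 4*pi)/3.
Hence b_6 = (1/pi)·(2*pi*(-3 + 4*pi)/3) = -2 + 8*pi/3.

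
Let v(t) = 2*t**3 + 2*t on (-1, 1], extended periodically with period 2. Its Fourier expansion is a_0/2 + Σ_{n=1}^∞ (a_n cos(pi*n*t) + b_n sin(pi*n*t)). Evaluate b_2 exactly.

b_2 = ∫_{-1}^{1} v(t) sin(2*pi*t) dt.
v is odd and sin(2*pi*t) is odd, so the integrand is even and b_2 = 2 ∫_0^{1} v(t) sin(2*pi*t) dt.
Integrating by parts three times (tabular method), an antiderivative of (2*t**3 + 2*t) sin(2*pi*t) is -t**3*cos(2*pi*t)/pi + 3*t**2*sin(2*pi*t)/(2*pi**2) - t*cos(2*pi*t)/pi + 3*t*cos(2*pi*t)/(2*pi**3) - 3*sin(2*pi*t)/(4*pi**4) + sin(2*pi*t)/(2*pi**2); evaluating from 0 to 1: ∫_{0}^{1} (2*t**3 + 2*t) sin(2*pi*t) dt = (-2/pi + 3/(2*pi**3)) - (0) = -2/pi + 3/(2*pi**3).
Hence b_2 = 2·(-2/pi + 3/(2*pi**3)) = -4/pi + 3/pi**3.

-4/pi + 3/pi**3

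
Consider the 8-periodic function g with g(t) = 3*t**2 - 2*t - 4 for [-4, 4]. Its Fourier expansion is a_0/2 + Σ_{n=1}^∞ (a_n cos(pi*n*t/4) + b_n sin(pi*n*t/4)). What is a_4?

a_4 = 1/4 ∫_{-4}^{4} g(t) cos(pi*t) dt.
Integrating by parts twice (tabular method), an antiderivative of (3*t**2 - 2*t - 4) cos(pi*t) is 3*t**2*sin(pi*t)/pi - 2*t*sin(pi*t)/pi + 6*t*cos(pi*t)/pi**2 - 4*sin(pi*t)/pi - 6*sin(pi*t)/pi**3 - 2*cos(pi*t)/pi**2; evaluating from -4 to 4: ∫_{-4}^{4} (3*t**2 - 2*t - 4) cos(pi*t) dt = (22/pi**2) - (-26/pi**2) = 48/pi**2.
Hence a_4 = (1/4)·(48/pi**2) = 12/pi**2.

12/pi**2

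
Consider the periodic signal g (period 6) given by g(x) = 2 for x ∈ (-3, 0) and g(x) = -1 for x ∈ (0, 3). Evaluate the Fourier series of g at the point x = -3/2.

2

g is continuous at x = -3/2 with value 2, so the series converges to 2 there.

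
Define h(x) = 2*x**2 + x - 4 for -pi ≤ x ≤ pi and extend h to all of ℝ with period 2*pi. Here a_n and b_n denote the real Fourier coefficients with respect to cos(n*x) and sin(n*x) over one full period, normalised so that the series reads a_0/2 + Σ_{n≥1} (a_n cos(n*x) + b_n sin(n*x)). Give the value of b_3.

b_3 = 1/pi ∫_{-pi}^{pi} h(x) sin(3*x) dx.
Integrating by parts twice (tabular method), an antiderivative of (2*x**2 + x - 4) sin(3*x) is -2*x**2*cos(3*x)/3 + 4*x*sin(3*x)/9 - x*cos(3*x)/3 + sin(3*x)/9 + 40*cos(3*x)/27; evaluating from -pi to pi: ∫_{-pi}^{pi} (2*x**2 + x - 4) sin(3*x) dx = (-40/27 + pi/3 + 2*pi**2/3) - (-40/27 - pi/3 + 2*pi**2/3) = 2*pi/3.
Hence b_3 = (1/pi)·(2*pi/3) = 2/3.

2/3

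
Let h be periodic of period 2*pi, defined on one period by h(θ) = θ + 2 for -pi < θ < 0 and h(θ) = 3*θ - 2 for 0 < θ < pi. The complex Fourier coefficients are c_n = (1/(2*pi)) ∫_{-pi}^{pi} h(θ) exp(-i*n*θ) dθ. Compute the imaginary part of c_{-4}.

-1/2

Since h is real-valued, Im(c_{-4}) = -(1/(2*pi)) ∫_{-pi}^{pi} h(θ) sin(-4*θ) dθ = b_{4}/2.
Split the integral at the breakpoints.
Integrating by parts (boundary term plus one more integral), an antiderivative of (θ + 2) sin(-4*θ) is θ*cos(4*θ)/4 - sin(4*θ)/16 + cos(4*θ)/2; evaluating from -pi to 0: ∫_{-pi}^{0} (θ + 2) sin(-4*θ) dθ = (1/2) - (1/2 - pi/4) = pi/4.
Integrating by parts (boundary term plus one more integral), an antiderivative of (3*θ - 2) sin(-4*θ) is 3*θ*cos(4*θ)/4 - 3*sin(4*θ)/16 - cos(4*θ)/2; evaluating from 0 to pi: ∫_{0}^{pi} (3*θ - 2) sin(-4*θ) dθ = (-1/2 + 3*pi/4) - (-1/2) = 3*pi/4.
So ∫_{-pi}^{pi} h(θ) sin(-4*θ) dθ = pi.
Hence Im(c_{-4}) = (-1/(2*pi))·(pi) = -1/2.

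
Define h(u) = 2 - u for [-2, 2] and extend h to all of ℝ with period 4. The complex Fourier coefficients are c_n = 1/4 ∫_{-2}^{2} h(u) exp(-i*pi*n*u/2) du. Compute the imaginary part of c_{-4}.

Since h is real-valued, Im(c_{-4}) = -1/4 ∫_{-2}^{2} h(u) sin(-2*pi*u) du = b_{4}/2.
Integrating by parts (boundary term plus one more integral), an antiderivative of (2 - u) sin(-2*pi*u) is -u*cos(2*pi*u)/(2*pi) + sin(2*pi*u)/(4*pi**2) + cos(2*pi*u)/pi; evaluating from -2 to 2: ∫_{-2}^{2} (2 - u) sin(-2*pi*u) du = (0) - (2/pi) = -2/pi.
Hence Im(c_{-4}) = (-1/4)·(-2/pi) = 1/(2*pi).

1/(2*pi)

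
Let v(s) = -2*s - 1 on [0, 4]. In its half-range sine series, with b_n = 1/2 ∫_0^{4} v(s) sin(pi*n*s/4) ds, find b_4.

b_4 = 1/2 ∫_0^{4} (-2*s - 1) sin(pi*s) ds.
Integrating by parts (boundary term plus one more integral), an antiderivative of (-2*s - 1) sin(pi*s) is 2*s*cos(pi*s)/pi - 2*sin(pi*s)/pi**2 + cos(pi*s)/pi; evaluating from 0 to 4: ∫_{0}^{4} (-2*s - 1) sin(pi*s) ds = (9/pi) - (1/pi) = 8/pi.
Hence b_4 = (1/2)·(8/pi) = 4/pi.

4/pi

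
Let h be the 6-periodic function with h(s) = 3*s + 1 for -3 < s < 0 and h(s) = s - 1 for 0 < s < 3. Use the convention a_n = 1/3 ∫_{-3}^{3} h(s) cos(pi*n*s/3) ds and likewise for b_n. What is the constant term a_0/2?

-3/2

a_0 = 1/3 ∫_{-3}^{3} h(s) ds = 1/3 · (-9) = -3.
So the constant term a_0/2 = -3/2.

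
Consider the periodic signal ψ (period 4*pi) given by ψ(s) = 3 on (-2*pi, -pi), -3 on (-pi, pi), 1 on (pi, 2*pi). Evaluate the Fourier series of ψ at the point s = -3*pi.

s = -3*pi differs from s = pi by -1 full period(s), and the series is 4*pi-periodic.
At s = pi the one-sided limits are ψ(pi^-) = -3 and ψ(pi^+) = 1.
By Dirichlet's theorem the series converges to their average, [(-3) + (1)]/2 = -1.

-1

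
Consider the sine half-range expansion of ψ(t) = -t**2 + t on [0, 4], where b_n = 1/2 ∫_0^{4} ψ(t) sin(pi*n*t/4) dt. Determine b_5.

8*(16 - 75*pi**2)/(125*pi**3)

b_5 = 1/2 ∫_0^{4} (-t**2 + t) sin(5*pi*t/4) dt.
Integrating by parts twice (tabular method), an antiderivative of (-t**2 + t) sin(5*pi*t/4) is 4*t**2*cos(5*pi*t/4)/(5*pi) - 32*t*sin(5*pi*t/4)/(25*pi**2) - 4*t*cos(5*pi*t/4)/(5*pi) + 16*sin(5*pi*t/4)/(25*pi**2) - 128*cos(5*pi*t/4)/(125*pi**3); evaluating from 0 to 4: ∫_{0}^{4} (-t**2 + t) sin(5*pi*t/4) dt = (16*(8 - 75*pi**2)/(125*pi**3)) - (-128/(125*pi**3)) = 16*(16 - 75*pi**2)/(125*pi**3).
Hence b_5 = (1/2)·(16*(16 - 75*pi**2)/(125*pi**3)) = 8*(16 - 75*pi**2)/(125*pi**3).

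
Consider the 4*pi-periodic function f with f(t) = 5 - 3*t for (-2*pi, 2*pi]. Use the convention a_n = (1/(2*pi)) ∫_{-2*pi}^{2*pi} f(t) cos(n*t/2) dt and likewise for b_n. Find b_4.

b_4 = (1/(2*pi)) ∫_{-2*pi}^{2*pi} f(t) sin(2*t) dt.
Integrating by parts (boundary term plus one more integral), an antiderivative of (5 - 3*t) sin(2*t) is 3*t*cos(2*t)/2 - 3*sin(2*t)/4 - 5*cos(2*t)/2; evaluating from -2*pi to 2*pi: ∫_{-2*pi}^{2*pi} (5 - 3*t) sin(2*t) dt = (-5/2 + 3*pi) - (-3*pi - 5/2) = 6*pi.
Hence b_4 = (1/(2*pi))·(6*pi) = 3.

3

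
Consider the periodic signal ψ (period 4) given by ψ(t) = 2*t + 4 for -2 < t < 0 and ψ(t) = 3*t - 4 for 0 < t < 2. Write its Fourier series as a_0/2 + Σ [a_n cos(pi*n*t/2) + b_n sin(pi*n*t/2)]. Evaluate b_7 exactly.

-6/(7*pi)

b_7 = 1/2 ∫_{-2}^{2} ψ(t) sin(7*pi*t/2) dt.
Split the integral at the breakpoints.
Integrating by parts (boundary term plus one more integral), an antiderivative of (2*t + 4) sin(7*pi*t/2) is -4*t*cos(7*pi*t/2)/(7*pi) + 8*sin(7*pi*t/2)/(49*pi**2) - 8*cos(7*pi*t/2)/(7*pi); evaluating from -2 to 0: ∫_{-2}^{0} (2*t + 4) sin(7*pi*t/2) dt = (-8/(7*pi)) - (0) = -8/(7*pi).
Integrating by parts (boundary term plus one more integral), an antiderivative of (3*t - 4) sin(7*pi*t/2) is -6*t*cos(7*pi*t/2)/(7*pi) + 12*sin(7*pi*t/2)/(49*pi**2) + 8*cos(7*pi*t/2)/(7*pi); evaluating from 0 to 2: ∫_{0}^{2} (3*t - 4) sin(7*pi*t/2) dt = (4/(7*pi)) - (8/(7*pi)) = -4/(7*pi).
Summing the pieces and multiplying by (1/2) gives b_7 = -6/(7*pi).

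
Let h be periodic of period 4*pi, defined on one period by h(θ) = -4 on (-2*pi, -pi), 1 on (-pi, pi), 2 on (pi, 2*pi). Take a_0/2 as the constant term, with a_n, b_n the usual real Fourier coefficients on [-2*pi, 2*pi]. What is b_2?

b_2 = (1/(2*pi)) ∫_{-2*pi}^{2*pi} h(θ) sin(θ) dθ.
Split the integral at the breakpoints.
Directly, an antiderivative of (-4) sin(θ) is 4*cos(θ); evaluating from -2*pi to -pi: ∫_{-2*pi}^{-pi} (-4) sin(θ) dθ = (-4) - (4) = -8.
Directly, an antiderivative of (1) sin(θ) is -cos(θ); evaluating from -pi to pi: ∫_{-pi}^{pi} (1) sin(θ) dθ = (1) - (1) = 0.
Directly, an antiderivative of (2) sin(θ) is -2*cos(θ); evaluating from pi to 2*pi: ∫_{pi}^{2*pi} (2) sin(θ) dθ = (-2) - (2) = -4.
Summing the pieces and multiplying by (1/(2*pi)) gives b_2 = -6/pi.

-6/pi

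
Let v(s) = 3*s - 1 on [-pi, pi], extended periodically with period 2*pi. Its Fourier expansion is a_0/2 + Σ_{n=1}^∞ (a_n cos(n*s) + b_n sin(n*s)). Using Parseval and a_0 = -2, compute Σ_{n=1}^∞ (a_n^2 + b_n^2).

Parseval: a_0^2/2 + Σ_{n≥1} (a_n^2+b_n^2) = 1/pi ∫_{-pi}^{pi} v(s)^2 ds = 2 + 6*pi**2.
Subtract a_0^2/2 = 2: Σ (a_n^2+b_n^2) = 6*pi**2.

6*pi**2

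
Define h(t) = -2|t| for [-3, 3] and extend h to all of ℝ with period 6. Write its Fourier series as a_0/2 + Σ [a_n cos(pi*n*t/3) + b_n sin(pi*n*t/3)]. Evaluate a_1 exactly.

a_1 = 1/3 ∫_{-3}^{3} h(t) cos(pi*t/3) dt.
h is even and cos(pi*t/3) is even, so the integrand is even and a_1 = 2/3 ∫_0^{3} h(t) cos(pi*t/3) dt.
Integrating by parts (boundary term plus one more integral), an antiderivative of (-2*t) cos(pi*t/3) is -6*t*sin(pi*t/3)/pi - 18*cos(pi*t/3)/pi**2; evaluating from 0 to 3: ∫_{0}^{3} (-2*t) cos(pi*t/3) dt = (18/pi**2) - (-18/pi**2) = 36/pi**2.
Hence a_1 = (2/3)·(36/pi**2) = 24/pi**2.

24/pi**2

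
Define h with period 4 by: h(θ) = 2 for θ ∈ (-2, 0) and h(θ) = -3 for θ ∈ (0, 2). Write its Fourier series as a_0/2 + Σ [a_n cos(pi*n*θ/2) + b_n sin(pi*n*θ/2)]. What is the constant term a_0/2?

a_0 = 1/2 ∫_{-2}^{2} h(θ) dθ = 1/2 · (-2) = -1.
So the constant term a_0/2 = -1/2.

-1/2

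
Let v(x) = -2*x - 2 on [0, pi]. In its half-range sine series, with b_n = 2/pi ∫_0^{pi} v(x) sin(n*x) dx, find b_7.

b_7 = 2/pi ∫_0^{pi} (-2*x - 2) sin(7*x) dx.
Integrating by parts (boundary term plus one more integral), an antiderivative of (-2*x - 2) sin(7*x) is 2*x*cos(7*x)/7 - 2*sin(7*x)/49 + 2*cos(7*x)/7; evaluating from 0 to pi: ∫_{0}^{pi} (-2*x - 2) sin(7*x) dx = (-2*pi/7 - 2/7) - (2/7) = -2*pi/7 - 4/7.
Hence b_7 = (2/pi)·(-2*pi/7 - 4/7) = 4*(-pi - 2)/(7*pi).

4*(-pi - 2)/(7*pi)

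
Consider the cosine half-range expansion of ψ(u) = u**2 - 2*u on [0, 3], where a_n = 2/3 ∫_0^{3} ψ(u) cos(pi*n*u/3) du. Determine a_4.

9/(4*pi**2)

a_4 = 2/3 ∫_0^{3} (u**2 - 2*u) cos(4*pi*u/3) du.
Integrating by parts twice (tabular method), an antiderivative of (u**2 - 2*u) cos(4*pi*u/3) is 3*u**2*sin(4*pi*u/3)/(4*pi) - 3*u*sin(4*pi*u/3)/(2*pi) + 9*u*cos(4*pi*u/3)/(8*pi**2) - 27*sin(4*pi*u/3)/(32*pi**3) - 9*cos(4*pi*u/3)/(8*pi**2); evaluating from 0 to 3: ∫_{0}^{3} (u**2 - 2*u) cos(4*pi*u/3) du = (9/(4*pi**2)) - (-9/(8*pi**2)) = 27/(8*pi**2).
Hence a_4 = (2/3)·(27/(8*pi**2)) = 9/(4*pi**2).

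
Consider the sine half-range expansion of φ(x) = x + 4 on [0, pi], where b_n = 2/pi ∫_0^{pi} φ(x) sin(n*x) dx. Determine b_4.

b_4 = 2/pi ∫_0^{pi} (x + 4) sin(4*x) dx.
Integrating by parts (boundary term plus one more integral), an antiderivative of (x + 4) sin(4*x) is -x*cos(4*x)/4 + sin(4*x)/16 - cos(4*x); evaluating from 0 to pi: ∫_{0}^{pi} (x + 4) sin(4*x) dx = (-1 - pi/4) - (-1) = -pi/4.
Hence b_4 = (2/pi)·(-pi/4) = -1/2.

-1/2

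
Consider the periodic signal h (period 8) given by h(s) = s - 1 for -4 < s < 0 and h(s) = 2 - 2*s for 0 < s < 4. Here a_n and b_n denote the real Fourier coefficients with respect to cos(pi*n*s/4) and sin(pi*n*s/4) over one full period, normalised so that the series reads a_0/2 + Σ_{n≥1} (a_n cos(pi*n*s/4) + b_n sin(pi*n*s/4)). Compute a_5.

24/(25*pi**2)

a_5 = 1/4 ∫_{-4}^{4} h(s) cos(5*pi*s/4) ds.
Split the integral at the breakpoints.
Integrating by parts (boundary term plus one more integral), an antiderivative of (s - 1) cos(5*pi*s/4) is 4*s*sin(5*pi*s/4)/(5*pi) - 4*sin(5*pi*s/4)/(5*pi) + 16*cos(5*pi*s/4)/(25*pi**2); evaluating from -4 to 0: ∫_{-4}^{0} (s - 1) cos(5*pi*s/4) ds = (16/(25*pi**2)) - (-16/(25*pi**2)) = 32/(25*pi**2).
Integrating by parts (boundary term plus one more integral), an antiderivative of (2 - 2*s) cos(5*pi*s/4) is -8*s*sin(5*pi*s/4)/(5*pi) + 8*sin(5*pi*s/4)/(5*pi) - 32*cos(5*pi*s/4)/(25*pi**2); evaluating from 0 to 4: ∫_{0}^{4} (2 - 2*s) cos(5*pi*s/4) ds = (32/(25*pi**2)) - (-32/(25*pi**2)) = 64/(25*pi**2).
Summing the pieces and multiplying by (1/4) gives a_5 = 24/(25*pi**2).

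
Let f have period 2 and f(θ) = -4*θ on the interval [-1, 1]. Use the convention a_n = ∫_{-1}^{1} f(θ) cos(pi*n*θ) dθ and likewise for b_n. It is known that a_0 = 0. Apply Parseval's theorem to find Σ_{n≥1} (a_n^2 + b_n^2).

32/3

Parseval: a_0^2/2 + Σ_{n≥1} (a_n^2+b_n^2) = ∫_{-1}^{1} f(θ)^2 dθ = 32/3.
Subtract a_0^2/2 = 0: Σ (a_n^2+b_n^2) = 32/3.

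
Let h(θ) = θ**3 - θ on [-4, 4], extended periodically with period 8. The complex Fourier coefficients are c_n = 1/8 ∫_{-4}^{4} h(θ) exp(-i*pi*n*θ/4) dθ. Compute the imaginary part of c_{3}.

Since h is real-valued, Im(c_{3}) = -1/8 ∫_{-4}^{4} h(θ) sin(3*pi*θ/4) dθ = -b_{3}/2.
h is odd and sin(3*pi*θ/4) is odd, so the integrand is even: ∫_{-4}^{4} h(θ) sin(3*pi*θ/4) dθ = 2∫_0^{4} h(θ) sin(3*pi*θ/4) dθ.
Integrating by parts three times (tabular method), an antiderivative of (θ**3 - θ) sin(3*pi*θ/4) is -4*θ**3*cos(3*pi*θ/4)/(3*pi) + 16*θ**2*sin(3*pi*θ/4)/(3*pi**2) + 4*θ*cos(3*pi*θ/4)/(3*pi) + 128*θ*cos(3*pi*θ/4)/(9*pi**3) - 512*sin(3*pi*θ/4)/(27*pi**4) - 16*sin(3*pi*θ/4)/(9*pi**2); evaluating from 0 to 4: ∫_{0}^{4} (θ**3 - θ) sin(3*pi*θ/4) dθ = (-512/(9*pi**3) + 80/pi) - (0) = -512/(9*pi**3) + 80/pi.
So ∫_{-4}^{4} h(θ) sin(3*pi*θ/4) dθ = -1024/(9*pi**3) + 160/pi.
Hence Im(c_{3}) = (-1/8)·(-1024/(9*pi**3) + 160/pi) = -20/pi + 128/(9*pi**3).

-20/pi + 128/(9*pi**3)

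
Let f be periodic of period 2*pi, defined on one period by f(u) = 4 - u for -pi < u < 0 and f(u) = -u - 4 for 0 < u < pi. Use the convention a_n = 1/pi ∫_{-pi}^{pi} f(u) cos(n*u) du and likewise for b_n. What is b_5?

b_5 = 1/pi ∫_{-pi}^{pi} f(u) sin(5*u) du.
f is odd and sin(5*u) is odd, so the integrand is even and b_5 = 2/pi ∫_0^{pi} f(u) sin(5*u) du.
Integrating by parts (boundary term plus one more integral), an antiderivative of (-u - 4) sin(5*u) is u*cos(5*u)/5 - sin(5*u)/25 + 4*cos(5*u)/5; evaluating from 0 to pi: ∫_{0}^{pi} (-u - 4) sin(5*u) du = (-4/5 - pi/5) - (4/5) = -8/5 - pi/5.
Hence b_5 = (2/pi)·(-8/5 - pi/5) = 2*(-8 - pi)/(5*pi).

2*(-8 - pi)/(5*pi)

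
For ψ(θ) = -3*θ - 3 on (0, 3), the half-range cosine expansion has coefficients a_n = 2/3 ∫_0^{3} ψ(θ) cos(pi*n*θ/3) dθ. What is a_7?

36/(49*pi**2)

a_7 = 2/3 ∫_0^{3} (-3*θ - 3) cos(7*pi*θ/3) dθ.
Integrating by parts (boundary term plus one more integral), an antiderivative of (-3*θ - 3) cos(7*pi*θ/3) is -9*θ*sin(7*pi*θ/3)/(7*pi) - 9*sin(7*pi*θ/3)/(7*pi) - 27*cos(7*pi*θ/3)/(49*pi**2); evaluating from 0 to 3: ∫_{0}^{3} (-3*θ - 3) cos(7*pi*θ/3) dθ = (27/(49*pi**2)) - (-27/(49*pi**2)) = 54/(49*pi**2).
Hence a_7 = (2/3)·(54/(49*pi**2)) = 36/(49*pi**2).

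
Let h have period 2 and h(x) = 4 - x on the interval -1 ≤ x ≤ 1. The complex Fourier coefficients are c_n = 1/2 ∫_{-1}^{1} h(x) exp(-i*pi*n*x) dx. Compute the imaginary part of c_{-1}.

-1/pi

Since h is real-valued, Im(c_{-1}) = -1/2 ∫_{-1}^{1} h(x) sin(-pi*x) dx = b_{1}/2.
Integrating by parts (boundary term plus one more integral), an antiderivative of (4 - x) sin(-pi*x) is -x*cos(pi*x)/pi + sin(pi*x)/pi**2 + 4*cos(pi*x)/pi; evaluating from -1 to 1: ∫_{-1}^{1} (4 - x) sin(-pi*x) dx = (-3/pi) - (-5/pi) = 2/pi.
Hence Im(c_{-1}) = (-1/2)·(2/pi) = -1/pi.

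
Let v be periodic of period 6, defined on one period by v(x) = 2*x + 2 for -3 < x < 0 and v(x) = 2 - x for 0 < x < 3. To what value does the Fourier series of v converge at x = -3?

-5/2

At x = -3 the one-sided limits are v(-3^-) = -1 and v(-3^+) = -4.
By Dirichlet's theorem the series converges to their average, [(-1) + (-4)]/2 = -5/2.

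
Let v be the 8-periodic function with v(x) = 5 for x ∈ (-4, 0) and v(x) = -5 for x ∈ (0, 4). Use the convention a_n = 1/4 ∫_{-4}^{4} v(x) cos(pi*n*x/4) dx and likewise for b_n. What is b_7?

-20/(7*pi)

b_7 = 1/4 ∫_{-4}^{4} v(x) sin(7*pi*x/4) dx.
v is odd and sin(7*pi*x/4) is odd, so the integrand is even and b_7 = 1/2 ∫_0^{4} v(x) sin(7*pi*x/4) dx.
Directly, an antiderivative of (-5) sin(7*pi*x/4) is 20*cos(7*pi*x/4)/(7*pi); evaluating from 0 to 4: ∫_{0}^{4} (-5) sin(7*pi*x/4) dx = (-20/(7*pi)) - (20/(7*pi)) = -40/(7*pi).
Hence b_7 = (1/2)·(-40/(7*pi)) = -20/(7*pi).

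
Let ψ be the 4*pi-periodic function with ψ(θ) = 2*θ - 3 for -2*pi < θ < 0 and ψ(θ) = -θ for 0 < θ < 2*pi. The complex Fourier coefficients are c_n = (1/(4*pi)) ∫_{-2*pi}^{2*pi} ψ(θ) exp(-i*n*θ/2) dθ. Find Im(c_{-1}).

Since ψ is real-valued, Im(c_{-1}) = -(1/(4*pi)) ∫_{-2*pi}^{2*pi} ψ(θ) sin(-θ/2) dθ = b_{1}/2.
Split the integral at the breakpoints.
Integrating by parts (boundary term plus one more integral), an antiderivative of (2*θ - 3) sin(-θ/2) is 4*θ*cos(θ/2) - 8*sin(θ/2) - 6*cos(θ/2); evaluating from -2*pi to 0: ∫_{-2*pi}^{0} (2*θ - 3) sin(-θ/2) dθ = (-6) - (6 + 8*pi) = -8*pi - 12.
Integrating by parts (boundary term plus one more integral), an antiderivative of (-θ) sin(-θ/2) is -2*θ*cos(θ/2) + 4*sin(θ/2); evaluating from 0 to 2*pi: ∫_{0}^{2*pi} (-θ) sin(-θ/2) dθ = (4*pi) - (0) = 4*pi.
So ∫_{-2*pi}^{2*pi} ψ(θ) sin(-θ/2) dθ = -4*pi - 12.
Hence Im(c_{-1}) = (-1/(4*pi))·(-4*pi - 12) = (3 + pi)/pi.

(3 + pi)/pi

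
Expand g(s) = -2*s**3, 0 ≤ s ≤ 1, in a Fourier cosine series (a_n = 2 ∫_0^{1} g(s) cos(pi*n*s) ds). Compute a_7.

a_7 = 2 ∫_0^{1} (-2*s**3) cos(7*pi*s) ds.
Integrating by parts three times (tabular method), an antiderivative of (-2*s**3) cos(7*pi*s) is -2*s**3*sin(7*pi*s)/(7*pi) - 6*s**2*cos(7*pi*s)/(49*pi**2) + 12*s*sin(7*pi*s)/(343*pi**3) + 12*cos(7*pi*s)/(2401*pi**4); evaluating from 0 to 1: ∫_{0}^{1} (-2*s**3) cos(7*pi*s) ds = (6*(-2 + 49*pi**2)/(2401*pi**4)) - (12/(2401*pi**4)) = 6*(-4 + 49*pi**2)/(2401*pi**4).
Hence a_7 = 2·(6*(-4 + 49*pi**2)/(2401*pi**4)) = 12*(-4 + 49*pi**2)/(2401*pi**4).

12*(-4 + 49*pi**2)/(2401*pi**4)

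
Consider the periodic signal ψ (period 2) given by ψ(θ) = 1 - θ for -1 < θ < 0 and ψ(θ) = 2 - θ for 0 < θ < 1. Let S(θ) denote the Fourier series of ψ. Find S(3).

3/2

θ = 3 differs from θ = 1 by 1 full period(s), and the series is 2-periodic.
At θ = 1 the one-sided limits are ψ(1^-) = 1 and ψ(1^+) = 2.
By Dirichlet's theorem the series converges to their average, [(1) + (2)]/2 = 3/2.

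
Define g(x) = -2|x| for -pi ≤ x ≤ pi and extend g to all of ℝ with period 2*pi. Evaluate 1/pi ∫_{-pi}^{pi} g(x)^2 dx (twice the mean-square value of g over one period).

8*pi**2/3

1/pi ∫_{-pi}^{pi} g(x)^2 dx = 1/pi · (8*pi**3/3) = 8*pi**2/3.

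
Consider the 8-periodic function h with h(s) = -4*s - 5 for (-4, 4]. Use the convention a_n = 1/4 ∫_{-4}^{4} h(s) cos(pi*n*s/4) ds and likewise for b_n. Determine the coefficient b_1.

-32/pi

b_1 = 1/4 ∫_{-4}^{4} h(s) sin(pi*s/4) ds.
Integrating by parts (boundary term plus one more integral), an antiderivative of (-4*s - 5) sin(pi*s/4) is 16*s*cos(pi*s/4)/pi - 64*sin(pi*s/4)/pi**2 + 20*cos(pi*s/4)/pi; evaluating from -4 to 4: ∫_{-4}^{4} (-4*s - 5) sin(pi*s/4) ds = (-84/pi) - (44/pi) = -128/pi.
Hence b_1 = (1/4)·(-128/pi) = -32/pi.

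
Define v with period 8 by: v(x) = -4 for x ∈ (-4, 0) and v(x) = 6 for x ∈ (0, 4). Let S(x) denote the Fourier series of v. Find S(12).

x = 12 differs from x = -4 by 2 full period(s), and the series is 8-periodic.
At x = -4 the one-sided limits are v(-4^-) = 6 and v(-4^+) = -4.
By Dirichlet's theorem the series converges to their average, [(6) + (-4)]/2 = 1.

1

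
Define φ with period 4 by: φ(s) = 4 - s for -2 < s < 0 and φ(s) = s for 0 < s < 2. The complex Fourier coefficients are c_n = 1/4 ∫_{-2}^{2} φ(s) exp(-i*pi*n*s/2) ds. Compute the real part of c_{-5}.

Since φ is real-valued, Re(c_{-5}) = 1/4 ∫_{-2}^{2} φ(s) cos(-5*pi*s/2) ds = a_{5}/2.
Split the integral at the breakpoints.
Integrating by parts (boundary term plus one more integral), an antiderivative of (4 - s) cos(-5*pi*s/2) is -2*s*sin(5*pi*s/2)/(5*pi) + 8*sin(5*pi*s/2)/(5*pi) - 4*cos(5*pi*s/2)/(25*pi**2); evaluating from -2 to 0: ∫_{-2}^{0} (4 - s) cos(-5*pi*s/2) ds = (-4/(25*pi**2)) - (4/(25*pi**2)) = -8/(25*pi**2).
Integrating by parts (boundary term plus one more integral), an antiderivative of (s) cos(-5*pi*s/2) is 2*s*sin(5*pi*s/2)/(5*pi) + 4*cos(5*pi*s/2)/(25*pi**2); evaluating from 0 to 2: ∫_{0}^{2} (s) cos(-5*pi*s/2) ds = (-4/(25*pi**2)) - (4/(25*pi**2)) = -8/(25*pi**2).
So ∫_{-2}^{2} φ(s) cos(-5*pi*s/2) ds = -16/(25*pi**2).
Hence Re(c_{-5}) = (1/4)·(-16/(25*pi**2)) = -4/(25*pi**2).

-4/(25*pi**2)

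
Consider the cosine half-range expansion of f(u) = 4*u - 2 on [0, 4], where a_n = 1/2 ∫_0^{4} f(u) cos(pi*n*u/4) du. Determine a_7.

a_7 = 1/2 ∫_0^{4} (4*u - 2) cos(7*pi*u/4) du.
Integrating by parts (boundary term plus one more integral), an antiderivative of (4*u - 2) cos(7*pi*u/4) is 16*u*sin(7*pi*u/4)/(7*pi) - 8*sin(7*pi*u/4)/(7*pi) + 64*cos(7*pi*u/4)/(49*pi**2); evaluating from 0 to 4: ∫_{0}^{4} (4*u - 2) cos(7*pi*u/4) du = (-64/(49*pi**2)) - (64/(49*pi**2)) = -128/(49*pi**2).
Hence a_7 = (1/2)·(-128/(49*pi**2)) = -64/(49*pi**2).

-64/(49*pi**2)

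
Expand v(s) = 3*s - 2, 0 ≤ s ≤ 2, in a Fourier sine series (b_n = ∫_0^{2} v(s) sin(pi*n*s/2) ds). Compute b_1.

4/pi

b_1 = ∫_0^{2} (3*s - 2) sin(pi*s/2) ds.
Integrating by parts (boundary term plus one more integral), an antiderivative of (3*s - 2) sin(pi*s/2) is -6*s*cos(pi*s/2)/pi + 12*sin(pi*s/2)/pi**2 + 4*cos(pi*s/2)/pi; evaluating from 0 to 2: ∫_{0}^{2} (3*s - 2) sin(pi*s/2) ds = (8/pi) - (4/pi) = 4/pi.
Hence b_1 = 4/pi.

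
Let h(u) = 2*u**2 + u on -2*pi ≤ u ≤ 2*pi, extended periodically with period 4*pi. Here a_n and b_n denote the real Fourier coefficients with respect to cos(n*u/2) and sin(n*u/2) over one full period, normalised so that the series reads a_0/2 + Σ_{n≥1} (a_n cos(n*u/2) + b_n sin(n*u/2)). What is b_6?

b_6 = (1/(2*pi)) ∫_{-2*pi}^{2*pi} h(u) sin(3*u) du.
Integrating by parts twice (tabular method), an antiderivative of (2*u**2 + u) sin(3*u) is -2*u**2*cos(3*u)/3 + 4*u*sin(3*u)/9 - u*cos(3*u)/3 + sin(3*u)/9 + 4*cos(3*u)/27; evaluating from -2*pi to 2*pi: ∫_{-2*pi}^{2*pi} (2*u**2 + u) sin(3*u) du = (-8*pi**2/3 - 2*pi/3 + 4/27) - (-8*pi**2/3 + 4/27 + 2*pi/3) = -4*pi/3.
Hence b_6 = (1/(2*pi))·(-4*pi/3) = -2/3.

-2/3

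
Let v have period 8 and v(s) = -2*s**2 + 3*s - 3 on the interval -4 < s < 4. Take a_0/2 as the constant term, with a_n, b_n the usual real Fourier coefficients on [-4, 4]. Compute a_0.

a_0 = 1/4 ∫_{-4}^{4} v(s) ds = 1/4 · (-328/3) = -82/3.

-82/3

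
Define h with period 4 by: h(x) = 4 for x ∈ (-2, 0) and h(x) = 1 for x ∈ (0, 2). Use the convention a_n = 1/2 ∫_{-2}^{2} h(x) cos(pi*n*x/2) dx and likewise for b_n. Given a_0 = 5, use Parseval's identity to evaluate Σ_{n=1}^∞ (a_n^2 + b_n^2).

Parseval: a_0^2/2 + Σ_{n≥1} (a_n^2+b_n^2) = 1/2 ∫_{-2}^{2} h(x)^2 dx = 17.
Subtract a_0^2/2 = 25/2: Σ (a_n^2+b_n^2) = 9/2.

9/2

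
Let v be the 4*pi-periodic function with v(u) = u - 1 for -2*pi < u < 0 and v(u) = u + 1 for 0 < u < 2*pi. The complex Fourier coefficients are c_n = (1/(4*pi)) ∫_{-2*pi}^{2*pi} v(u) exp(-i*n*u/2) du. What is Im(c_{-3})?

Since v is real-valued, Im(c_{-3}) = -(1/(4*pi)) ∫_{-2*pi}^{2*pi} v(u) sin(-3*u/2) du = b_{3}/2.
v is odd and sin(-3*u/2) is odd, so the integrand is even: ∫_{-2*pi}^{2*pi} v(u) sin(-3*u/2) du = 2∫_0^{2*pi} v(u) sin(-3*u/2) du.
Integrating by parts (boundary term plus one more integral), an antiderivative of (u + 1) sin(-3*u/2) is 2*u*cos(3*u/2)/3 - 4*sin(3*u/2)/9 + 2*cos(3*u/2)/3; evaluating from 0 to 2*pi: ∫_{0}^{2*pi} (u + 1) sin(-3*u/2) du = (-4*pi/3 - 2/3) - (2/3) = -4*pi/3 - 4/3.
So ∫_{-2*pi}^{2*pi} v(u) sin(-3*u/2) du = -8*pi/3 - 8/3.
Hence Im(c_{-3}) = (-1/(4*pi))·(-8*pi/3 - 8/3) = 2*(1 + pi)/(3*pi).

2*(1 + pi)/(3*pi)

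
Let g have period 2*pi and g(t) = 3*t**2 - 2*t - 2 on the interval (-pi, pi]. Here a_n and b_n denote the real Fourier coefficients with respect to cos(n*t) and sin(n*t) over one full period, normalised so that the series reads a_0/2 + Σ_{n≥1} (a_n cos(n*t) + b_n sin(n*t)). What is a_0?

-4 + 2*pi**2

a_0 = 1/pi ∫_{-pi}^{pi} g(t) dt = 1/pi · (2*pi*(-2 + pi**2)) = -4 + 2*pi**2.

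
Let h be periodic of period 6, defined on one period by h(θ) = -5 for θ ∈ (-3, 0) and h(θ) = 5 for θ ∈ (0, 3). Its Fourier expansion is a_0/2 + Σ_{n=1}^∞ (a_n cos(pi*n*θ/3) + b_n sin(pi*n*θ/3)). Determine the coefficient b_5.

b_5 = 1/3 ∫_{-3}^{3} h(θ) sin(5*pi*θ/3) dθ.
h is odd and sin(5*pi*θ/3) is odd, so the integrand is even and b_5 = 2/3 ∫_0^{3} h(θ) sin(5*pi*θ/3) dθ.
Directly, an antiderivative of (5) sin(5*pi*θ/3) is -3*cos(5*pi*θ/3)/pi; evaluating from 0 to 3: ∫_{0}^{3} (5) sin(5*pi*θ/3) dθ = (3/pi) - (-3/pi) = 6/pi.
Hence b_5 = (2/3)·(6/pi) = 4/pi.

4/pi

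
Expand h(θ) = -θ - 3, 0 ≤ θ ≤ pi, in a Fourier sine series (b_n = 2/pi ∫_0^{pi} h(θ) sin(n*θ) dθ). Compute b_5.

2*(-6 - pi)/(5*pi)

b_5 = 2/pi ∫_0^{pi} (-θ - 3) sin(5*θ) dθ.
Integrating by parts (boundary term plus one more integral), an antiderivative of (-θ - 3) sin(5*θ) is θ*cos(5*θ)/5 - sin(5*θ)/25 + 3*cos(5*θ)/5; evaluating from 0 to pi: ∫_{0}^{pi} (-θ - 3) sin(5*θ) dθ = (-pi/5 - 3/5) - (3/5) = -6/5 - pi/5.
Hence b_5 = (2/pi)·(-6/5 - pi/5) = 2*(-6 - pi)/(5*pi).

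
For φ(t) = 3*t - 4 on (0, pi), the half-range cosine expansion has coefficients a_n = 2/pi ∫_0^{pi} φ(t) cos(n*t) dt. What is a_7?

a_7 = 2/pi ∫_0^{pi} (3*t - 4) cos(7*t) dt.
Integrating by parts (boundary term plus one more integral), an antiderivative of (3*t - 4) cos(7*t) is 3*t*sin(7*t)/7 - 4*sin(7*t)/7 + 3*cos(7*t)/49; evaluating from 0 to pi: ∫_{0}^{pi} (3*t - 4) cos(7*t) dt = (-3/49) - (3/49) = -6/49.
Hence a_7 = (2/pi)·(-6/49) = -12/(49*pi).

-12/(49*pi)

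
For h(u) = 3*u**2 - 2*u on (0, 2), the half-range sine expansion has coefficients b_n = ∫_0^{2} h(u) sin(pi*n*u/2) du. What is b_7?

16*(-6 + 49*pi**2)/(343*pi**3)

b_7 = ∫_0^{2} (3*u**2 - 2*u) sin(7*pi*u/2) du.
Integrating by parts twice (tabular method), an antiderivative of (3*u**2 - 2*u) sin(7*pi*u/2) is -6*u**2*cos(7*pi*u/2)/(7*pi) + 24*u*sin(7*pi*u/2)/(49*pi**2) + 4*u*cos(7*pi*u/2)/(7*pi) - 8*sin(7*pi*u/2)/(49*pi**2) + 48*cos(7*pi*u/2)/(343*pi**3); evaluating from 0 to 2: ∫_{0}^{2} (3*u**2 - 2*u) sin(7*pi*u/2) du = (16*(-3 + 49*pi**2)/(343*pi**3)) - (48/(343*pi**3)) = 16*(-6 + 49*pi**2)/(343*pi**3).
Hence b_7 = 16*(-6 + 49*pi**2)/(343*pi**3).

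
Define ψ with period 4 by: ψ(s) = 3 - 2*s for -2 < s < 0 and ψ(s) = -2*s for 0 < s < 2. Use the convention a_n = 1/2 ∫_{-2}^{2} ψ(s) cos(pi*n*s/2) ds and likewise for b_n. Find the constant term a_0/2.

a_0 = 1/2 ∫_{-2}^{2} ψ(s) ds = 1/2 · (6) = 3.
So the constant term a_0/2 = 3/2.

3/2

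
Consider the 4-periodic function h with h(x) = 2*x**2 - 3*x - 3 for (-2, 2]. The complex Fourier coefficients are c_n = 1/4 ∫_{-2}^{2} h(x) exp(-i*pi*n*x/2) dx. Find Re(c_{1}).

-16/pi**2

Since h is real-valued, Re(c_{1}) = 1/4 ∫_{-2}^{2} h(x) cos(pi*x/2) dx = a_{1}/2.
Integrating by parts twice (tabular method), an antiderivative of (2*x**2 - 3*x - 3) cos(pi*x/2) is 4*x**2*sin(pi*x/2)/pi - 6*x*sin(pi*x/2)/pi + 16*x*cos(pi*x/2)/pi**2 - 6*sin(pi*x/2)/pi - 32*sin(pi*x/2)/pi**3 - 12*cos(pi*x/2)/pi**2; evaluating from -2 to 2: ∫_{-2}^{2} (2*x**2 - 3*x - 3) cos(pi*x/2) dx = (-20/pi**2) - (44/pi**2) = -64/pi**2.
Hence Re(c_{1}) = (1/4)·(-64/pi**2) = -16/pi**2.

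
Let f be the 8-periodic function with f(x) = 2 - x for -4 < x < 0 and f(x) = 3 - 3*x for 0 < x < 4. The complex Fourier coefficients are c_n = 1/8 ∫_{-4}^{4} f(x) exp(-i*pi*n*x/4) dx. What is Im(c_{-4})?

2/pi

Since f is real-valued, Im(c_{-4}) = -1/8 ∫_{-4}^{4} f(x) sin(-pi*x) dx = b_{4}/2.
Split the integral at the breakpoints.
Integrating by parts (boundary term plus one more integral), an antiderivative of (2 - x) sin(-pi*x) is -x*cos(pi*x)/pi + sin(pi*x)/pi**2 + 2*cos(pi*x)/pi; evaluating from -4 to 0: ∫_{-4}^{0} (2 - x) sin(-pi*x) dx = (2/pi) - (6/pi) = -4/pi.
Integrating by parts (boundary term plus one more integral), an antiderivative of (3 - 3*x) sin(-pi*x) is -3*x*cos(pi*x)/pi + 3*sin(pi*x)/pi**2 + 3*cos(pi*x)/pi; evaluating from 0 to 4: ∫_{0}^{4} (3 - 3*x) sin(-pi*x) dx = (-9/pi) - (3/pi) = -12/pi.
So ∫_{-4}^{4} f(x) sin(-pi*x) dx = -16/pi.
Hence Im(c_{-4}) = (-1/8)·(-16/pi) = 2/pi.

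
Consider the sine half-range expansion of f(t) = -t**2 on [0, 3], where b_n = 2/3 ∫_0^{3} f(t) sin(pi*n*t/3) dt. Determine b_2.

9/pi

b_2 = 2/3 ∫_0^{3} (-t**2) sin(2*pi*t/3) dt.
Integrating by parts twice (tabular method), an antiderivative of (-t**2) sin(2*pi*t/3) is 3*t**2*cos(2*pi*t/3)/(2*pi) - 9*t*sin(2*pi*t/3)/(2*pi**2) - 27*cos(2*pi*t/3)/(4*pi**3); evaluating from 0 to 3: ∫_{0}^{3} (-t**2) sin(2*pi*t/3) dt = (27*(-1 + 2*pi**2)/(4*pi**3)) - (-27/(4*pi**3)) = 27/(2*pi).
Hence b_2 = (2/3)·(27/(2*pi)) = 9/pi.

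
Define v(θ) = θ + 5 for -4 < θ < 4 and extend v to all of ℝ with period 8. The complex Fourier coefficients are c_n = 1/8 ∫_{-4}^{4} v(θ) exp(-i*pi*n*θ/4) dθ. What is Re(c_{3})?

Since v is real-valued, Re(c_{3}) = 1/8 ∫_{-4}^{4} v(θ) cos(3*pi*θ/4) dθ = a_{3}/2.
Integrating by parts (boundary term plus one more integral), an antiderivative of (θ + 5) cos(3*pi*θ/4) is 4*θ*sin(3*pi*θ/4)/(3*pi) + 20*sin(3*pi*θ/4)/(3*pi) + 16*cos(3*pi*θ/4)/(9*pi**2); evaluating from -4 to 4: ∫_{-4}^{4} (θ + 5) cos(3*pi*θ/4) dθ = (-16/(9*pi**2)) - (-16/(9*pi**2)) = 0.
Hence Re(c_{3}) = (1/8)·(0) = 0.

0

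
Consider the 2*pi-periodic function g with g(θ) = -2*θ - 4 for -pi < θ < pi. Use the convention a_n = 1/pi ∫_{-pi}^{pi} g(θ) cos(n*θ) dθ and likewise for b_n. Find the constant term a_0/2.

-4

a_0 = 1/pi ∫_{-pi}^{pi} g(θ) dθ = 1/pi · (-8*pi) = -8.
So the constant term a_0/2 = -4.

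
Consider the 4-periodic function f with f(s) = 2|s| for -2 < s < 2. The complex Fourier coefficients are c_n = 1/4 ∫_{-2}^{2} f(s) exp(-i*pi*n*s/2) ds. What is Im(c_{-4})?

Since f is real-valued, Im(c_{-4}) = -1/4 ∫_{-2}^{2} f(s) sin(-2*pi*s) ds = b_{4}/2.
(f is even, so the integrand is odd over a symmetric interval and the integral vanishes.)

0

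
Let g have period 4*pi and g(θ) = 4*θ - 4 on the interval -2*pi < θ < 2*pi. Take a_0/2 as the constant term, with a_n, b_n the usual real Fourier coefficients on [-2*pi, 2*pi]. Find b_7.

b_7 = (1/(2*pi)) ∫_{-2*pi}^{2*pi} g(θ) sin(7*θ/2) dθ.
Integrating by parts (boundary term plus one more integral), an antiderivative of (4*θ - 4) sin(7*θ/2) is -8*θ*cos(7*θ/2)/7 + 16*sin(7*θ/2)/49 + 8*cos(7*θ/2)/7; evaluating from -2*pi to 2*pi: ∫_{-2*pi}^{2*pi} (4*θ - 4) sin(7*θ/2) dθ = (-8/7 + 16*pi/7) - (-16*pi/7 - 8/7) = 32*pi/7.
Hence b_7 = (1/(2*pi))·(32*pi/7) = 16/7.

16/7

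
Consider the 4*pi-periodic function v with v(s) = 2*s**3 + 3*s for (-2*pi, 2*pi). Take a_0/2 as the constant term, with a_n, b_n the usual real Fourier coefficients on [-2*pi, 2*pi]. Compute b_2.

18 - 16*pi**2

b_2 = (1/(2*pi)) ∫_{-2*pi}^{2*pi} v(s) sin(s) ds.
v is odd and sin(s) is odd, so the integrand is even and b_2 = 1/pi ∫_0^{2*pi} v(s) sin(s) ds.
Integrating by parts three times (tabular method), an antiderivative of (2*s**3 + 3*s) sin(s) is -2*s**3*cos(s) + 6*s**2*sin(s) + 9*s*cos(s) - 9*sin(s); evaluating from 0 to 2*pi: ∫_{0}^{2*pi} (2*s**3 + 3*s) sin(s) ds = (-16*pi**3 + 18*pi) - (0) = -16*pi**3 + 18*pi.
Hence b_2 = (1/pi)·(-16*pi**3 + 18*pi) = 18 - 16*pi**2.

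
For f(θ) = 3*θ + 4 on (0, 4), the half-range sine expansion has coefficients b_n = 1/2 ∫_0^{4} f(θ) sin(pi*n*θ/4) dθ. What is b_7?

40/(7*pi)

b_7 = 1/2 ∫_0^{4} (3*θ + 4) sin(7*pi*θ/4) dθ.
Integrating by parts (boundary term plus one more integral), an antiderivative of (3*θ + 4) sin(7*pi*θ/4) is -12*θ*cos(7*pi*θ/4)/(7*pi) + 48*sin(7*pi*θ/4)/(49*pi**2) - 16*cos(7*pi*θ/4)/(7*pi); evaluating from 0 to 4: ∫_{0}^{4} (3*θ + 4) sin(7*pi*θ/4) dθ = (64/(7*pi)) - (-16/(7*pi)) = 80/(7*pi).
Hence b_7 = (1/2)·(80/(7*pi)) = 40/(7*pi).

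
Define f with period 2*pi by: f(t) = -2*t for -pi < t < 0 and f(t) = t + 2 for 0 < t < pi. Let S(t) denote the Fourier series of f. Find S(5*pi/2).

t = 5*pi/2 differs from t = pi/2 by 1 full period(s), and the series is 2*pi-periodic.
f is continuous at t = pi/2 with value pi/2 + 2, so the series converges to pi/2 + 2 there.

pi/2 + 2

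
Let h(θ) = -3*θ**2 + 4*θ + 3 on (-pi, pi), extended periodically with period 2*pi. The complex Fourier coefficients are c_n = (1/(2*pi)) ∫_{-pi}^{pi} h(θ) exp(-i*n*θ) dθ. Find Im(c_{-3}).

Since h is real-valued, Im(c_{-3}) = -(1/(2*pi)) ∫_{-pi}^{pi} h(θ) sin(-3*θ) dθ = b_{3}/2.
Integrating by parts twice (tabular method), an antiderivative of (-3*θ**2 + 4*θ + 3) sin(-3*θ) is -θ**2*cos(3*θ) + 2*θ*sin(3*θ)/3 + 4*θ*cos(3*θ)/3 - 4*sin(3*θ)/9 + 11*cos(3*θ)/9; evaluating from -pi to pi: ∫_{-pi}^{pi} (-3*θ**2 + 4*θ + 3) sin(-3*θ) dθ = (-4*pi/3 - 11/9 + pi**2) - (-11/9 + 4*pi/3 + pi**2) = -8*pi/3.
Hence Im(c_{-3}) = (-1/(2*pi))·(-8*pi/3) = 4/3.

4/3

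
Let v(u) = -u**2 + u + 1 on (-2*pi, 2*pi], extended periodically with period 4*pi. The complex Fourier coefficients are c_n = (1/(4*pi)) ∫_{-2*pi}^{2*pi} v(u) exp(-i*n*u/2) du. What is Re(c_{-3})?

Since v is real-valued, Re(c_{-3}) = (1/(4*pi)) ∫_{-2*pi}^{2*pi} v(u) cos(-3*u/2) du = a_{3}/2.
Integrating by parts twice (tabular method), an antiderivative of (-u**2 + u + 1) cos(-3*u/2) is -2*u**2*sin(3*u/2)/3 + 2*u*sin(3*u/2)/3 - 8*u*cos(3*u/2)/9 + 34*sin(3*u/2)/27 + 4*cos(3*u/2)/9; evaluating from -2*pi to 2*pi: ∫_{-2*pi}^{2*pi} (-u**2 + u + 1) cos(-3*u/2) du = (-4/9 + 16*pi/9) - (-16*pi/9 - 4/9) = 32*pi/9.
Hence Re(c_{-3}) = (1/(4*pi))·(32*pi/9) = 8/9.

8/9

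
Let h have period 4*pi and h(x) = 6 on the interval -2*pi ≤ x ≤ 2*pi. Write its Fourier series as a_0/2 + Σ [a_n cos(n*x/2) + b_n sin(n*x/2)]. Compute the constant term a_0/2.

6

a_0 = (1/(2*pi)) ∫_{-2*pi}^{2*pi} h(x) dx = (1/(2*pi)) · (24*pi) = 12.
So the constant term a_0/2 = 6.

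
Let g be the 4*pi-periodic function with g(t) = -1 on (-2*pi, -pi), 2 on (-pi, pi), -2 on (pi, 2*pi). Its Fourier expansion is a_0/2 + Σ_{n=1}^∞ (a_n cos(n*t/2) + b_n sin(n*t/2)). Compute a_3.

-7/(3*pi)

a_3 = (1/(2*pi)) ∫_{-2*pi}^{2*pi} g(t) cos(3*t/2) dt.
Split the integral at the breakpoints.
Directly, an antiderivative of (-1) cos(3*t/2) is -2*sin(3*t/2)/3; evaluating from -2*pi to -pi: ∫_{-2*pi}^{-pi} (-1) cos(3*t/2) dt = (-2/3) - (0) = -2/3.
Directly, an antiderivative of (2) cos(3*t/2) is 4*sin(3*t/2)/3; evaluating from -pi to pi: ∫_{-pi}^{pi} (2) cos(3*t/2) dt = (-4/3) - (4/3) = -8/3.
Directly, an antiderivative of (-2) cos(3*t/2) is -4*sin(3*t/2)/3; evaluating from pi to 2*pi: ∫_{pi}^{2*pi} (-2) cos(3*t/2) dt = (0) - (4/3) = -4/3.
Summing the pieces and multiplying by (1/(2*pi)) gives a_3 = -7/(3*pi).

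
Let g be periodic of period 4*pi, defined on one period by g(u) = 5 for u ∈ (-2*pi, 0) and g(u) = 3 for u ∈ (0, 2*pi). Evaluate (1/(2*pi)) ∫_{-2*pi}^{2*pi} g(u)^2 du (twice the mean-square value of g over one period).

34

(1/(2*pi)) ∫_{-2*pi}^{2*pi} g(u)^2 du = (1/(2*pi)) · (68*pi) = 34.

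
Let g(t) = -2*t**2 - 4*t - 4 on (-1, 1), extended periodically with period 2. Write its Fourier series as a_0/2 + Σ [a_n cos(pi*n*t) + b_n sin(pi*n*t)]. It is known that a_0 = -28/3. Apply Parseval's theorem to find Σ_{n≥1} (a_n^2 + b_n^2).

Parseval: a_0^2/2 + Σ_{n≥1} (a_n^2+b_n^2) = ∫_{-1}^{1} g(t)^2 dt = 824/15.
Subtract a_0^2/2 = 392/9: Σ (a_n^2+b_n^2) = 512/45.

512/45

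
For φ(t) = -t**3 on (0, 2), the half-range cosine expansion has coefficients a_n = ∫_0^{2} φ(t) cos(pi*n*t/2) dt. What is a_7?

a_7 = ∫_0^{2} (-t**3) cos(7*pi*t/2) dt.
Integrating by parts three times (tabular method), an antiderivative of (-t**3) cos(7*pi*t/2) is -2*t**3*sin(7*pi*t/2)/(7*pi) - 12*t**2*cos(7*pi*t/2)/(49*pi**2) + 48*t*sin(7*pi*t/2)/(343*pi**3) + 96*cos(7*pi*t/2)/(2401*pi**4); evaluating from 0 to 2: ∫_{0}^{2} (-t**3) cos(7*pi*t/2) dt = (48*(-2 + 49*pi**2)/(2401*pi**4)) - (96/(2401*pi**4)) = 48*(-4 + 49*pi**2)/(2401*pi**4).
Hence a_7 = 48*(-4 + 49*pi**2)/(2401*pi**4).

48*(-4 + 49*pi**2)/(2401*pi**4)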